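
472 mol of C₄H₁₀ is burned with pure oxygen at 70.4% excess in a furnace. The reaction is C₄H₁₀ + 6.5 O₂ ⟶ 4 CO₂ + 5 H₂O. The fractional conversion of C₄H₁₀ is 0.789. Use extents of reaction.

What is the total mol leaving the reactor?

6260 mol

Stoichiometric O₂ = 6.5 × 472 = 3068 mol; O₂ fed = 3068 × 1.704 = 5228 mol.
Fuel reacted = 0.789 × 472 → ξ = 372.4 mol.
Outlet (n = n₀ + ν ξ):
  C₄H₁₀: 472 − 1(372.4) = 99.59
  O₂: 5228 − 6.5(372.4) = 2807
  CO₂: 0 + 4(372.4) = 1490
  H₂O: 0 + 5(372.4) = 1862
Total out = 99.59 + 2807 + 1490 + 1862 = 6258 mol.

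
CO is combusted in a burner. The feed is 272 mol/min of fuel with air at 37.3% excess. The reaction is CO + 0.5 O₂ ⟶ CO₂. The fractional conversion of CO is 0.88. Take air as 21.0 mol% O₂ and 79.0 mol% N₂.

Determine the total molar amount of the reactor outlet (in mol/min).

Stoichiometric O₂ = 0.5 × 272 = 136 mol/min; O₂ fed = 136 × 1.373 = 186.7 mol/min.
N₂ fed = 186.7 × 79/21 = 702.5 mol/min.
Fuel reacted = 0.88 × 272 → ξ = 239.4 mol/min.
Outlet (n = n₀ + ν ξ):
  CO: 272 − 1(239.4) = 32.64
  O₂: 186.7 − 0.5(239.4) = 67.05
  N₂: 702.5 (inert)
  CO₂: 0 + 1(239.4) = 239.4
Total out = 32.64 + 67.05 + 702.5 + 239.4 = 1042 mol/min.

1040 mol/min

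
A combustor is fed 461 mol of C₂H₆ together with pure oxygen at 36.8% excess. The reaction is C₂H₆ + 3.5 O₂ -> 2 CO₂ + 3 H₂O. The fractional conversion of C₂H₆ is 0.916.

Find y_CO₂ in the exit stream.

Stoichiometric O₂ = 3.5 × 461 = 1614 mol; O₂ fed = 1614 × 1.368 = 2207 mol.
Fuel reacted = 0.916 × 461 → ξ = 422.3 mol.
Outlet (n = n₀ + ν ξ):
  C₂H₆: 461 − 1(422.3) = 38.72
  O₂: 2207 − 3.5(422.3) = 729.3
  CO₂: 0 + 2(422.3) = 844.6
  H₂O: 0 + 3(422.3) = 1267
Total out = 2879 mol; y_CO₂ = 844.6 / 2879 = 0.2933.

0.293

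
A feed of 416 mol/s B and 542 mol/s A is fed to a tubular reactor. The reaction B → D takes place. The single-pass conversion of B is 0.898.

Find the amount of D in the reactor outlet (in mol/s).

B reacted = 0.898 × 416 = 373.6 mol/s; ν_B = −1, so ξ = 373.6/1 = 373.6 mol/s.
Outlet amounts (n = n₀ + ν ξ):
  B: 416 − 1(373.6) = 42.43
  D: 0 + 1(373.6) = 373.6
  A: 542 (inert)

374 mol/s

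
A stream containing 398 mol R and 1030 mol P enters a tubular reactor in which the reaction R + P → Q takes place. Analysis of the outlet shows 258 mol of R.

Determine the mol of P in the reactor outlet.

For R: n = n₀ − 1ξ → 258 = 398 − 1ξ, giving ξ = 140 mol.
Outlet amounts (n = n₀ + ν ξ):
  R: 398 − 1(140) = 258
  P: 1030 − 1(140) = 890
  Q: 0 + 1(140) = 140

890 mol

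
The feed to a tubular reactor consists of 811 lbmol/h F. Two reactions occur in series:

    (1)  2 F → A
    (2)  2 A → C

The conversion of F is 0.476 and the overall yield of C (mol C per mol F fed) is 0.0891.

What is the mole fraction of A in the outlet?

0.0889

Conversion of F: F consumed = 2ξ₁ = 0.476 × 811 → ξ₁ = 193 lbmol/h.
Yield of C: 1ξ₂ / 811 = 0.0891 → ξ₂ = 72.26 lbmol/h.
Outlet amounts (n = n₀ + Σ ν·ξ):
  F: 811 − 2(193) = 425
  A: 0 + 1(193) − 2(72.26) = 48.5
  C: 0 + 1(72.26) = 72.26
Total out = 545.7 lbmol/h; y_A = 48.5 / 545.7 = 0.08887.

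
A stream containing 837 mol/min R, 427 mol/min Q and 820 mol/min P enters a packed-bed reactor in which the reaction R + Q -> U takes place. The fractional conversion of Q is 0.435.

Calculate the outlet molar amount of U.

186 mol/min

Q reacted = 0.435 × 427 = 185.7 mol/min; ν_Q = −1, so ξ = 185.7/1 = 185.7 mol/min.
Outlet amounts (n = n₀ + ν ξ):
  R: 837 − 1(185.7) = 651.3
  Q: 427 − 1(185.7) = 241.3
  U: 0 + 1(185.7) = 185.7
  P: 820 (inert)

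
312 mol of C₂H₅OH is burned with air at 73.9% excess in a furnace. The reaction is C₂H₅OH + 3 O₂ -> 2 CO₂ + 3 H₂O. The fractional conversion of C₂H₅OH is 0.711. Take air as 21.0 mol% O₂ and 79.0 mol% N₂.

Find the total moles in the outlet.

Stoichiometric O₂ = 3 × 312 = 936 mol; O₂ fed = 936 × 1.739 = 1628 mol.
N₂ fed = 1628 × 79/21 = 6123 mol.
Fuel reacted = 0.711 × 312 → ξ = 221.8 mol.
Outlet (n = n₀ + ν ξ):
  C₂H₅OH: 312 − 1(221.8) = 90.17
  O₂: 1628 − 3(221.8) = 962.2
  N₂: 6123 (inert)
  CO₂: 0 + 2(221.8) = 443.7
  H₂O: 0 + 3(221.8) = 665.5
Total out = 90.17 + 962.2 + 6123 + 443.7 + 665.5 = 8285 mol.

8280 mol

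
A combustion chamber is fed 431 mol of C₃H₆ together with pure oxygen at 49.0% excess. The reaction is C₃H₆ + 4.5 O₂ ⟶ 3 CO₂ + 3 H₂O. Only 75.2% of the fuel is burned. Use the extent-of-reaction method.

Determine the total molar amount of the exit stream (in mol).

Stoichiometric O₂ = 4.5 × 431 = 1940 mol; O₂ fed = 1940 × 1.490 = 2890 mol.
Fuel reacted = 0.752 × 431 → ξ = 324.1 mol.
Outlet (n = n₀ + ν ξ):
  C₃H₆: 431 − 1(324.1) = 106.9
  O₂: 2890 − 4.5(324.1) = 1431
  CO₂: 0 + 3(324.1) = 972.3
  H₂O: 0 + 3(324.1) = 972.3
Total out = 106.9 + 1431 + 972.3 + 972.3 = 3483 mol.

3480 mol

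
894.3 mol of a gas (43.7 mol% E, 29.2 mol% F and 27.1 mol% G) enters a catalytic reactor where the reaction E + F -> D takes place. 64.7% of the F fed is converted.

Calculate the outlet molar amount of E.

222 mol

F reacted = 0.647 × 261.1 = 169 mol; ν_F = −1, so ξ = 169/1 = 169 mol.
Outlet amounts (n = n₀ + ν ξ):
  E: 390.8 − 1(169) = 221.9
  F: 261.1 − 1(169) = 92.18
  D: 0 + 1(169) = 169
  G: 242.4 (inert)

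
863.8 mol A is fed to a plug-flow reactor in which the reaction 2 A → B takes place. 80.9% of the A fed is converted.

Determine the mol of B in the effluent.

A reacted = 0.809 × 863.8 = 698.8 mol; ν_A = −2, so ξ = 698.8/2 = 349.4 mol.
Outlet amounts (n = n₀ + ν ξ):
  A: 863.8 − 2(349.4) = 165
  B: 0 + 1(349.4) = 349.4

349 mol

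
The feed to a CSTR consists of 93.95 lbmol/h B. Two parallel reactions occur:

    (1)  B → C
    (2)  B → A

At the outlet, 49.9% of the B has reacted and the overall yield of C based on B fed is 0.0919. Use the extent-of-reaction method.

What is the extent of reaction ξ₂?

ξ₂ = 38.2 lbmol/h

Yield of C: 1ξ₁ / 93.95 = 0.0919 → ξ₁ = 8.634 lbmol/h.
Conversion of B: 1ξ₁ + 1ξ₂ = 0.499 × 93.95 = 46.88 → ξ₂ = 38.25 lbmol/h.
Outlet amounts (n = n₀ + Σ ν·ξ):
  B: 93.95 − 1(8.634) − 1(38.25) = 47.07
  C: 0 + 1(8.634) = 8.634
  A: 0 + 1(38.25) = 38.25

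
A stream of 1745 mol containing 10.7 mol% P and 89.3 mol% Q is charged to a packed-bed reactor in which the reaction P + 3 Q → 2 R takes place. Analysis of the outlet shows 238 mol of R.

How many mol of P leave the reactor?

For R: n = n₀ + 2ξ → 238 = 0 + 2ξ, giving ξ = 119 mol.
Outlet amounts (n = n₀ + ν ξ):
  P: 186.7 − 1(119) = 67.72
  Q: 1558 − 3(119) = 1201
  R: 0 + 2(119) = 238

67.7 mol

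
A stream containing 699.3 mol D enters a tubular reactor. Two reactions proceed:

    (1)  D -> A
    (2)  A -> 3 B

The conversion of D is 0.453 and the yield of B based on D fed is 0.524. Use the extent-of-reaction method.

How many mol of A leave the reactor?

Conversion of D: D consumed = 1ξ₁ = 0.453 × 699.3 → ξ₁ = 316.8 mol.
Yield of B: 3ξ₂ / 699.3 = 0.524 → ξ₂ = 122.1 mol.
Outlet amounts (n = n₀ + Σ ν·ξ):
  D: 699.3 − 1(316.8) = 382.5
  A: 0 + 1(316.8) − 1(122.1) = 194.6
  B: 0 + 3(122.1) = 366.4

195 mol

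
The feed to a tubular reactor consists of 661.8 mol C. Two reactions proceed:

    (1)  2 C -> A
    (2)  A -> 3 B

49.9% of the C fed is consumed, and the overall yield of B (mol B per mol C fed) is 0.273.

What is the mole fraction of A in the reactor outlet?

Conversion of C: C consumed = 2ξ₁ = 0.499 × 661.8 → ξ₁ = 165.1 mol.
Yield of B: 3ξ₂ / 661.8 = 0.273 → ξ₂ = 60.22 mol.
Outlet amounts (n = n₀ + Σ ν·ξ):
  C: 661.8 − 2(165.1) = 331.6
  A: 0 + 1(165.1) − 1(60.22) = 104.9
  B: 0 + 3(60.22) = 180.7
Total out = 617.1 mol; y_A = 104.9 / 617.1 = 0.17.

0.17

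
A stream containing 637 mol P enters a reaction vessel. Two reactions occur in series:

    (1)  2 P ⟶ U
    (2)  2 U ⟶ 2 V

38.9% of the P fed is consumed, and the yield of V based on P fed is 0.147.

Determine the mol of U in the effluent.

Conversion of P: P consumed = 2ξ₁ = 0.389 × 637 → ξ₁ = 123.9 mol.
Yield of V: 2ξ₂ / 637 = 0.147 → ξ₂ = 46.82 mol.
Outlet amounts (n = n₀ + Σ ν·ξ):
  P: 637 − 2(123.9) = 389.2
  U: 0 + 1(123.9) − 2(46.82) = 30.26
  V: 0 + 2(46.82) = 93.64

30.3 mol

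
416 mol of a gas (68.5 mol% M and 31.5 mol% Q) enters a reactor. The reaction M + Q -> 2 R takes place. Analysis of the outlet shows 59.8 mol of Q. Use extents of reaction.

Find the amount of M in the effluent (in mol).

For Q: n = n₀ − 1ξ → 59.8 = 131 − 1ξ, giving ξ = 71.24 mol.
Outlet amounts (n = n₀ + ν ξ):
  M: 285 − 1(71.24) = 213.7
  Q: 131 − 1(71.24) = 59.8
  R: 0 + 2(71.24) = 142.5

214 mol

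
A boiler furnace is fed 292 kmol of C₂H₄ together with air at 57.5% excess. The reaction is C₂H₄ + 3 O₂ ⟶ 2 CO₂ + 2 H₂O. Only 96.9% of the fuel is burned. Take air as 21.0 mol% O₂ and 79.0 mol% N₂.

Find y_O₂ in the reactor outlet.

Stoichiometric O₂ = 3 × 292 = 876 kmol; O₂ fed = 876 × 1.575 = 1380 kmol.
N₂ fed = 1380 × 79/21 = 5190 kmol.
Fuel reacted = 0.969 × 292 → ξ = 282.9 kmol.
Outlet (n = n₀ + ν ξ):
  C₂H₄: 292 − 1(282.9) = 9.052
  O₂: 1380 − 3(282.9) = 530.9
  N₂: 5190 (inert)
  CO₂: 0 + 2(282.9) = 565.9
  H₂O: 0 + 2(282.9) = 565.9
Total out = 6862 kmol; y_O₂ = 530.9 / 6862 = 0.07736.

0.0774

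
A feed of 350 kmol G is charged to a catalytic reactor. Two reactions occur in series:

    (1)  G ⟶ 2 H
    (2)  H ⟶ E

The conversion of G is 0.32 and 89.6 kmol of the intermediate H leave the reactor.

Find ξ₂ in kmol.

ξ₂ = 134 kmol

Conversion of G: G consumed = 1ξ₁ = 0.32 × 350 → ξ₁ = 112 kmol.
H balance: n_H = 0 + 2ξ₁ − 1ξ₂ = 89.6 → ξ₂ = (2·112 − 89.6)/1 = 134.4 kmol.
Outlet amounts (n = n₀ + Σ ν·ξ):
  G: 350 − 1(112) = 238
  H: 0 + 2(112) − 1(134.4) = 89.6
  E: 0 + 1(134.4) = 134.4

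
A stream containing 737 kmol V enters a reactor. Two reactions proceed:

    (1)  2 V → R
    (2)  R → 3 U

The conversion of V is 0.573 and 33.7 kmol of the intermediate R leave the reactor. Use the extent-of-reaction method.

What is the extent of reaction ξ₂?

Conversion of V: V consumed = 2ξ₁ = 0.573 × 737 → ξ₁ = 211.2 kmol.
R balance: n_R = 0 + 1ξ₁ − 1ξ₂ = 33.7 → ξ₂ = (1·211.2 − 33.7)/1 = 177.5 kmol.
Outlet amounts (n = n₀ + Σ ν·ξ):
  V: 737 − 2(211.2) = 314.7
  R: 0 + 1(211.2) − 1(177.5) = 33.7
  U: 0 + 3(177.5) = 532.4

ξ₂ = 177 kmol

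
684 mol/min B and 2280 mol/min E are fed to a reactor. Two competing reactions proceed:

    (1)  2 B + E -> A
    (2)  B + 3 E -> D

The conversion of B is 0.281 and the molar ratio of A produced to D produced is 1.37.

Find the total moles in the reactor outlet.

Conversion of B: B consumed = 0.281 × 684 = 192.2 mol/min = 2ξ₁ + 1ξ₂.
Selectivity: 1ξ₁ / (1ξ₂) = 1.37 → ξ₁ = 1.37 ξ₂.
Substitute: (2·1.37 + 1) ξ₂ = 192.2 → ξ₂ = 51.39 mol/min, ξ₁ = 70.41 mol/min.
Outlet amounts (n = n₀ + Σ ν·ξ):
  B: 684 − 2(70.41) − 1(51.39) = 491.8
  E: 2280 − 1(70.41) − 3(51.39) = 2055
  A: 0 + 1(70.41) = 70.41
  D: 0 + 1(51.39) = 51.39
Total out = 491.8 + 2055 + 70.41 + 51.39 = 2669 mol/min.

2670 mol/min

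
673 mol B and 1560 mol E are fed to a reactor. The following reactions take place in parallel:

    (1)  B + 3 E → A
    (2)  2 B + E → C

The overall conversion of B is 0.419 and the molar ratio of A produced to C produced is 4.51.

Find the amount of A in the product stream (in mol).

Conversion of B: B consumed = 0.419 × 673 = 282 mol = 1ξ₁ + 2ξ₂.
Selectivity: 1ξ₁ / (1ξ₂) = 4.51 → ξ₁ = 4.51 ξ₂.
Substitute: (1·4.51 + 2) ξ₂ = 282 → ξ₂ = 43.32 mol, ξ₁ = 195.4 mol.
Outlet amounts (n = n₀ + Σ ν·ξ):
  B: 673 − 1(195.4) − 2(43.32) = 391
  E: 1560 − 3(195.4) − 1(43.32) = 930.6
  A: 0 + 1(195.4) = 195.4
  C: 0 + 1(43.32) = 43.32

195 mol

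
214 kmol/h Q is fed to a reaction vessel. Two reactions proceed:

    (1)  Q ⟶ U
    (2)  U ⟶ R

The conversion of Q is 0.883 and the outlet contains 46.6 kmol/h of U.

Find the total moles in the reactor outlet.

214 kmol/h

Conversion of Q: Q consumed = 1ξ₁ = 0.883 × 214 → ξ₁ = 189 kmol/h.
U balance: n_U = 0 + 1ξ₁ − 1ξ₂ = 46.6 → ξ₂ = (1·189 − 46.6)/1 = 142.4 kmol/h.
Outlet amounts (n = n₀ + Σ ν·ξ):
  Q: 214 − 1(189) = 25.04
  U: 0 + 1(189) − 1(142.4) = 46.6
  R: 0 + 1(142.4) = 142.4
Total out = 25.04 + 46.6 + 142.4 = 214 kmol/h.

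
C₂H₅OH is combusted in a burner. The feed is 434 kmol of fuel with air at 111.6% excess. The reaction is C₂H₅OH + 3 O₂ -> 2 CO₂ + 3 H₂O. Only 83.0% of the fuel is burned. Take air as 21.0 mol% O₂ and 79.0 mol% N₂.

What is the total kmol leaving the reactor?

13900 kmol

Stoichiometric O₂ = 3 × 434 = 1302 kmol; O₂ fed = 1302 × 2.116 = 2755 kmol.
N₂ fed = 2755 × 79/21 = 10360 kmol.
Fuel reacted = 0.83 × 434 → ξ = 360.2 kmol.
Outlet (n = n₀ + ν ξ):
  C₂H₅OH: 434 − 1(360.2) = 73.78
  O₂: 2755 − 3(360.2) = 1674
  N₂: 10360 (inert)
  CO₂: 0 + 2(360.2) = 720.4
  H₂O: 0 + 3(360.2) = 1081
Total out = 73.78 + 1674 + 10360 + 720.4 + 1081 = 13910 kmol.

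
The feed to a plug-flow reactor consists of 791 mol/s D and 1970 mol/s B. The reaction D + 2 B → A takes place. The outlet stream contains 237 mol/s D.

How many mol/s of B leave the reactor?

For D: n = n₀ − 1ξ → 237 = 791 − 1ξ, giving ξ = 554 mol/s.
Outlet amounts (n = n₀ + ν ξ):
  D: 791 − 1(554) = 237
  B: 1970 − 2(554) = 862
  A: 0 + 1(554) = 554

862 mol/s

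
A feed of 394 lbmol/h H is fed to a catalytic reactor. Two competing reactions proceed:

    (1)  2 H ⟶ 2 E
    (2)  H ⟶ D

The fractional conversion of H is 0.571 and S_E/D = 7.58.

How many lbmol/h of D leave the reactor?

Conversion of H: H consumed = 0.571 × 394 = 225 lbmol/h = 2ξ₁ + 1ξ₂.
Selectivity: 2ξ₁ / (1ξ₂) = 7.58 → ξ₁ = 3.79 ξ₂.
Substitute: (2·3.79 + 1) ξ₂ = 225 → ξ₂ = 26.22 lbmol/h, ξ₁ = 99.38 lbmol/h.
Outlet amounts (n = n₀ + Σ ν·ξ):
  H: 394 − 2(99.38) − 1(26.22) = 169
  E: 0 + 2(99.38) = 198.8
  D: 0 + 1(26.22) = 26.22

26.2 lbmol/h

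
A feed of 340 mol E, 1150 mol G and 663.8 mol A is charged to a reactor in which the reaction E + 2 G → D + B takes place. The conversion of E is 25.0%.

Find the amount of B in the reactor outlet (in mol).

E reacted = 0.25 × 340 = 85 mol; ν_E = −1, so ξ = 85/1 = 85 mol.
Outlet amounts (n = n₀ + ν ξ):
  E: 340 − 1(85) = 255
  G: 1150 − 2(85) = 980
  D: 0 + 1(85) = 85
  B: 0 + 1(85) = 85
  A: 663.8 (inert)

85 mol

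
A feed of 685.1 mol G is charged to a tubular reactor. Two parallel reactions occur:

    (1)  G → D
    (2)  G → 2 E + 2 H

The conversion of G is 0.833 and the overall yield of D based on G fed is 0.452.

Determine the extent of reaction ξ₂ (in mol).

ξ₂ = 261 mol

Yield of D: 1ξ₁ / 685.1 = 0.452 → ξ₁ = 309.7 mol.
Conversion of G: 1ξ₁ + 1ξ₂ = 0.833 × 685.1 = 570.7 → ξ₂ = 261 mol.
Outlet amounts (n = n₀ + Σ ν·ξ):
  G: 685.1 − 1(309.7) − 1(261) = 114.4
  D: 0 + 1(309.7) = 309.7
  E: 0 + 2(261) = 522
  H: 0 + 2(261) = 522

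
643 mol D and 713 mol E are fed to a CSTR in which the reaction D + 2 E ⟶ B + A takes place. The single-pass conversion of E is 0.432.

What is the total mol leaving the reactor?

1200 mol

E reacted = 0.432 × 713 = 308 mol; ν_E = −2, so ξ = 308/2 = 154 mol.
Outlet amounts (n = n₀ + ν ξ):
  D: 643 − 1(154) = 489
  E: 713 − 2(154) = 405
  B: 0 + 1(154) = 154
  A: 0 + 1(154) = 154
Total out = 489 + 405 + 154 + 154 = 1202 mol.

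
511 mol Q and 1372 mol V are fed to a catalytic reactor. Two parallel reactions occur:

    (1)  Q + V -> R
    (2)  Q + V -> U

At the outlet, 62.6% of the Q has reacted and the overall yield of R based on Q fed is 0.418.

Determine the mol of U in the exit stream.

Yield of R: 1ξ₁ / 511 = 0.418 → ξ₁ = 213.6 mol.
Conversion of Q: 1ξ₁ + 1ξ₂ = 0.626 × 511 = 319.9 → ξ₂ = 106.3 mol.
Outlet amounts (n = n₀ + Σ ν·ξ):
  Q: 511 − 1(213.6) − 1(106.3) = 191.1
  V: 1372 − 1(213.6) − 1(106.3) = 1052
  R: 0 + 1(213.6) = 213.6
  U: 0 + 1(106.3) = 106.3

106 mol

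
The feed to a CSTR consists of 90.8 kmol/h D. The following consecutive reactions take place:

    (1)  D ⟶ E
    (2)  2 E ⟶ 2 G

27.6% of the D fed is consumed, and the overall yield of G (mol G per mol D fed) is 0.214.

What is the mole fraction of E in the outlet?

0.062

Conversion of D: D consumed = 1ξ₁ = 0.276 × 90.8 → ξ₁ = 25.06 kmol/h.
Yield of G: 2ξ₂ / 90.8 = 0.214 → ξ₂ = 9.716 kmol/h.
Outlet amounts (n = n₀ + Σ ν·ξ):
  D: 90.8 − 1(25.06) = 65.74
  E: 0 + 1(25.06) − 2(9.716) = 5.63
  G: 0 + 2(9.716) = 19.43
Total out = 90.8 kmol/h; y_E = 5.63 / 90.8 = 0.062.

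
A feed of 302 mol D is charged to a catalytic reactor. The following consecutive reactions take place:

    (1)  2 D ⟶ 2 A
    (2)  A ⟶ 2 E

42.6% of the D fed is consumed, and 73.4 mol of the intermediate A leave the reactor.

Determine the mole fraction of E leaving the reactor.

Conversion of D: D consumed = 2ξ₁ = 0.426 × 302 → ξ₁ = 64.33 mol.
A balance: n_A = 0 + 2ξ₁ − 1ξ₂ = 73.4 → ξ₂ = (2·64.33 − 73.4)/1 = 55.25 mol.
Outlet amounts (n = n₀ + Σ ν·ξ):
  D: 302 − 2(64.33) = 173.3
  A: 0 + 2(64.33) − 1(55.25) = 73.4
  E: 0 + 2(55.25) = 110.5
Total out = 357.3 mol; y_E = 110.5 / 357.3 = 0.3093.

0.309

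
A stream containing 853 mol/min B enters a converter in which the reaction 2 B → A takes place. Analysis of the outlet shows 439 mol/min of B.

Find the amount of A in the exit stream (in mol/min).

207 mol/min

For B: n = n₀ − 2ξ → 439 = 853 − 2ξ, giving ξ = 207 mol/min.
Outlet amounts (n = n₀ + ν ξ):
  B: 853 − 2(207) = 439
  A: 0 + 1(207) = 207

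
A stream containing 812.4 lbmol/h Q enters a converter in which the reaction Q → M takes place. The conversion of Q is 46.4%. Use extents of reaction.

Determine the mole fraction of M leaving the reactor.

0.464

Q reacted = 0.464 × 812.4 = 377 lbmol/h; ν_Q = −1, so ξ = 377/1 = 377 lbmol/h.
Outlet amounts (n = n₀ + ν ξ):
  Q: 812.4 − 1(377) = 435.4
  M: 0 + 1(377) = 377
Total out = 812.4 lbmol/h; y_M = 377 / 812.4 = 0.464.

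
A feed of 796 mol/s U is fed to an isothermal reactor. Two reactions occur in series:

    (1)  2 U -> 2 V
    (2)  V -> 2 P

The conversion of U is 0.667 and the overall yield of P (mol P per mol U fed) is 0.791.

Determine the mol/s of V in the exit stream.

Conversion of U: U consumed = 2ξ₁ = 0.667 × 796 → ξ₁ = 265.5 mol/s.
Yield of P: 2ξ₂ / 796 = 0.791 → ξ₂ = 314.8 mol/s.
Outlet amounts (n = n₀ + Σ ν·ξ):
  U: 796 − 2(265.5) = 265.1
  V: 0 + 2(265.5) − 1(314.8) = 216.1
  P: 0 + 2(314.8) = 629.6

216 mol/s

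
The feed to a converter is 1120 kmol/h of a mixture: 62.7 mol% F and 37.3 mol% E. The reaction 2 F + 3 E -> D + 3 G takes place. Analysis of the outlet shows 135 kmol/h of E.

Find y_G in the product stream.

0.276

For E: n = n₀ − 3ξ → 135 = 417.8 − 3ξ, giving ξ = 94.25 kmol/h.
Outlet amounts (n = n₀ + ν ξ):
  F: 702.2 − 2(94.25) = 513.7
  E: 417.8 − 3(94.25) = 135
  D: 0 + 1(94.25) = 94.25
  G: 0 + 3(94.25) = 282.8
Total out = 1026 kmol/h; y_G = 282.8 / 1026 = 0.2757.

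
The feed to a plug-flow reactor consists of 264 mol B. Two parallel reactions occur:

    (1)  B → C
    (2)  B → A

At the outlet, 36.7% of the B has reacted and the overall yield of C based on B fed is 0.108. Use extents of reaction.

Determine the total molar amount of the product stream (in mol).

264 mol

Yield of C: 1ξ₁ / 264 = 0.108 → ξ₁ = 28.51 mol.
Conversion of B: 1ξ₁ + 1ξ₂ = 0.367 × 264 = 96.89 → ξ₂ = 68.38 mol.
Outlet amounts (n = n₀ + Σ ν·ξ):
  B: 264 − 1(28.51) − 1(68.38) = 167.1
  C: 0 + 1(28.51) = 28.51
  A: 0 + 1(68.38) = 68.38
Total out = 167.1 + 28.51 + 68.38 = 264 mol.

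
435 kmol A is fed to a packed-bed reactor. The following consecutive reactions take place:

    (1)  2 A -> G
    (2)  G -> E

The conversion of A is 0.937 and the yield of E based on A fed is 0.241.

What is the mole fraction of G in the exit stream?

0.428

Conversion of A: A consumed = 2ξ₁ = 0.937 × 435 → ξ₁ = 203.8 kmol.
Yield of E: 1ξ₂ / 435 = 0.241 → ξ₂ = 104.8 kmol.
Outlet amounts (n = n₀ + Σ ν·ξ):
  A: 435 − 2(203.8) = 27.4
  G: 0 + 1(203.8) − 1(104.8) = 98.96
  E: 0 + 1(104.8) = 104.8
Total out = 231.2 kmol; y_G = 98.96 / 231.2 = 0.428.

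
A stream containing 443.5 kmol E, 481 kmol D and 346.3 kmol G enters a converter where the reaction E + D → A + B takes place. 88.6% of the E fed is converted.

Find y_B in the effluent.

E reacted = 0.886 × 443.5 = 392.9 kmol; ν_E = −1, so ξ = 392.9/1 = 392.9 kmol.
Outlet amounts (n = n₀ + ν ξ):
  E: 443.5 − 1(392.9) = 50.56
  D: 481 − 1(392.9) = 88.06
  A: 0 + 1(392.9) = 392.9
  B: 0 + 1(392.9) = 392.9
  G: 346.3 (inert)
Total out = 1271 kmol; y_B = 392.9 / 1271 = 0.3092.

0.309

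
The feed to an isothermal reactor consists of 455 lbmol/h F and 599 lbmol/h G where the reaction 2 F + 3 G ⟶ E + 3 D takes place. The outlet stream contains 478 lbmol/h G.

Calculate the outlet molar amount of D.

121 lbmol/h

For G: n = n₀ − 3ξ → 478 = 599 − 3ξ, giving ξ = 40.33 lbmol/h.
Outlet amounts (n = n₀ + ν ξ):
  F: 455 − 2(40.33) = 374.3
  G: 599 − 3(40.33) = 478
  E: 0 + 1(40.33) = 40.33
  D: 0 + 3(40.33) = 121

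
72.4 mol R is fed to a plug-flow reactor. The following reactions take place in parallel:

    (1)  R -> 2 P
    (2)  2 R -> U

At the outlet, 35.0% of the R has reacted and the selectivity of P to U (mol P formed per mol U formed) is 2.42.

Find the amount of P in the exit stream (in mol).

Conversion of R: R consumed = 0.35 × 72.4 = 25.34 mol = 1ξ₁ + 2ξ₂.
Selectivity: 2ξ₁ / (1ξ₂) = 2.42 → ξ₁ = 1.21 ξ₂.
Substitute: (1·1.21 + 2) ξ₂ = 25.34 → ξ₂ = 7.894 mol, ξ₁ = 9.552 mol.
Outlet amounts (n = n₀ + Σ ν·ξ):
  R: 72.4 − 1(9.552) − 2(7.894) = 47.06
  P: 0 + 2(9.552) = 19.1
  U: 0 + 1(7.894) = 7.894

19.1 mol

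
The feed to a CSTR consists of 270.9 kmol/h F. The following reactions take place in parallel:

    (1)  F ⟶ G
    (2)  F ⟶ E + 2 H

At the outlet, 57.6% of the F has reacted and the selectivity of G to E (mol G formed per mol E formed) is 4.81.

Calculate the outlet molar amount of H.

Conversion of F: F consumed = 0.576 × 270.9 = 156 kmol/h = 1ξ₁ + 1ξ₂.
Selectivity: 1ξ₁ / (1ξ₂) = 4.81 → ξ₁ = 4.81 ξ₂.
Substitute: (1·4.81 + 1) ξ₂ = 156 → ξ₂ = 26.86 kmol/h, ξ₁ = 129.2 kmol/h.
Outlet amounts (n = n₀ + Σ ν·ξ):
  F: 270.9 − 1(129.2) − 1(26.86) = 114.9
  G: 0 + 1(129.2) = 129.2
  E: 0 + 1(26.86) = 26.86
  H: 0 + 2(26.86) = 53.71

53.7 kmol/h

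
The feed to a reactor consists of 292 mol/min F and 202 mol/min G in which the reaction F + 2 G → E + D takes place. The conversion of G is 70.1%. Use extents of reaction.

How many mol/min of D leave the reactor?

G reacted = 0.701 × 202 = 141.6 mol/min; ν_G = −2, so ξ = 141.6/2 = 70.8 mol/min.
Outlet amounts (n = n₀ + ν ξ):
  F: 292 − 1(70.8) = 221.2
  G: 202 − 2(70.8) = 60.4
  E: 0 + 1(70.8) = 70.8
  D: 0 + 1(70.8) = 70.8

70.8 mol/min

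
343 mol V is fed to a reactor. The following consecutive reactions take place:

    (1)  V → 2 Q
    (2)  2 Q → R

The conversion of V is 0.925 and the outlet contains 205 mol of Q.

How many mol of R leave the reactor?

Conversion of V: V consumed = 1ξ₁ = 0.925 × 343 → ξ₁ = 317.3 mol.
Q balance: n_Q = 0 + 2ξ₁ − 2ξ₂ = 205 → ξ₂ = (2·317.3 − 205)/2 = 214.8 mol.
Outlet amounts (n = n₀ + Σ ν·ξ):
  V: 343 − 1(317.3) = 25.72
  Q: 0 + 2(317.3) − 2(214.8) = 205
  R: 0 + 1(214.8) = 214.8

215 mol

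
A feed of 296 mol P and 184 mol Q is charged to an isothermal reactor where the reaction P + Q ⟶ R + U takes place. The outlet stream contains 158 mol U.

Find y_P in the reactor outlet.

0.287

For U: n = n₀ + 1ξ → 158 = 0 + 1ξ, giving ξ = 158 mol.
Outlet amounts (n = n₀ + ν ξ):
  P: 296 − 1(158) = 138
  Q: 184 − 1(158) = 26
  R: 0 + 1(158) = 158
  U: 0 + 1(158) = 158
Total out = 480 mol; y_P = 138 / 480 = 0.2875.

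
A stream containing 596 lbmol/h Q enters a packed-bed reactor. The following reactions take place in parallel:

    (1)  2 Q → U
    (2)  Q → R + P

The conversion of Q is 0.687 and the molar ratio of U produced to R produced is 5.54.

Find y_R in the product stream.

Conversion of Q: Q consumed = 0.687 × 596 = 409.5 lbmol/h = 2ξ₁ + 1ξ₂.
Selectivity: 1ξ₁ / (1ξ₂) = 5.54 → ξ₁ = 5.54 ξ₂.
Substitute: (2·5.54 + 1) ξ₂ = 409.5 → ξ₂ = 33.9 lbmol/h, ξ₁ = 187.8 lbmol/h.
Outlet amounts (n = n₀ + Σ ν·ξ):
  Q: 596 − 2(187.8) − 1(33.9) = 186.5
  U: 0 + 1(187.8) = 187.8
  R: 0 + 1(33.9) = 33.9
  P: 0 + 1(33.9) = 33.9
Total out = 442.1 lbmol/h; y_R = 33.9 / 442.1 = 0.07667.

0.0767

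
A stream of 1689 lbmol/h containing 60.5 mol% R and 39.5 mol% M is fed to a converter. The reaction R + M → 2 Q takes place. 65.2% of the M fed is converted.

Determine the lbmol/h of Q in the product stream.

870 lbmol/h

M reacted = 0.652 × 667.2 = 435 lbmol/h; ν_M = −1, so ξ = 435/1 = 435 lbmol/h.
Outlet amounts (n = n₀ + ν ξ):
  R: 1022 − 1(435) = 586.9
  M: 667.2 − 1(435) = 232.2
  Q: 0 + 2(435) = 870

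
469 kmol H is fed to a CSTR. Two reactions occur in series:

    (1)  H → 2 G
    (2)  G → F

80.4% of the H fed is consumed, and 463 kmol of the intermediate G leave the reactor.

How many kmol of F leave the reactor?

Conversion of H: H consumed = 1ξ₁ = 0.804 × 469 → ξ₁ = 377.1 kmol.
G balance: n_G = 0 + 2ξ₁ − 1ξ₂ = 463 → ξ₂ = (2·377.1 − 463)/1 = 291.2 kmol.
Outlet amounts (n = n₀ + Σ ν·ξ):
  H: 469 − 1(377.1) = 91.92
  G: 0 + 2(377.1) − 1(291.2) = 463
  F: 0 + 1(291.2) = 291.2

291 kmol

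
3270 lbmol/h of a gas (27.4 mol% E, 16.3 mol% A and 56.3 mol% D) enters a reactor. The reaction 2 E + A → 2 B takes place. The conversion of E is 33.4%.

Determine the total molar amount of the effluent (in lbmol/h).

3120 lbmol/h

E reacted = 0.334 × 896 = 299.3 lbmol/h; ν_E = −2, so ξ = 299.3/2 = 149.6 lbmol/h.
Outlet amounts (n = n₀ + ν ξ):
  E: 896 − 2(149.6) = 596.7
  A: 533 − 1(149.6) = 383.4
  B: 0 + 2(149.6) = 299.3
  D: 1841 (inert)
Total out = 596.7 + 383.4 + 299.3 + 1841 = 3120 lbmol/h.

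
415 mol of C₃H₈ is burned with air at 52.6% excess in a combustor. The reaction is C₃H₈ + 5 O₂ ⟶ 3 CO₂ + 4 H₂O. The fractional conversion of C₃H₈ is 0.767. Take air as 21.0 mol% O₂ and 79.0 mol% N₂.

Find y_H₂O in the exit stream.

Stoichiometric O₂ = 5 × 415 = 2075 mol; O₂ fed = 2075 × 1.526 = 3166 mol.
N₂ fed = 3166 × 79/21 = 11910 mol.
Fuel reacted = 0.767 × 415 → ξ = 318.3 mol.
Outlet (n = n₀ + ν ξ):
  C₃H₈: 415 − 1(318.3) = 96.69
  O₂: 3166 − 5(318.3) = 1575
  N₂: 11910 (inert)
  CO₂: 0 + 3(318.3) = 954.9
  H₂O: 0 + 4(318.3) = 1273
Total out = 15810 mol; y_H₂O = 1273 / 15810 = 0.08052.

0.0805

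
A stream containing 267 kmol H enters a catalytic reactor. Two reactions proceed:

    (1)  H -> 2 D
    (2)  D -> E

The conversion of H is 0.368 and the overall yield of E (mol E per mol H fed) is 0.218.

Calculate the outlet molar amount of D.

138 kmol

Conversion of H: H consumed = 1ξ₁ = 0.368 × 267 → ξ₁ = 98.26 kmol.
Yield of E: 1ξ₂ / 267 = 0.218 → ξ₂ = 58.21 kmol.
Outlet amounts (n = n₀ + Σ ν·ξ):
  H: 267 − 1(98.26) = 168.7
  D: 0 + 2(98.26) − 1(58.21) = 138.3
  E: 0 + 1(58.21) = 58.21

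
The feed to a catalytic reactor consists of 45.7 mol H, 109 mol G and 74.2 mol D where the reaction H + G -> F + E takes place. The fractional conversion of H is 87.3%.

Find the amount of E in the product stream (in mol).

H reacted = 0.873 × 45.7 = 39.9 mol; ν_H = −1, so ξ = 39.9/1 = 39.9 mol.
Outlet amounts (n = n₀ + ν ξ):
  H: 45.7 − 1(39.9) = 5.804
  G: 109 − 1(39.9) = 69.1
  F: 0 + 1(39.9) = 39.9
  E: 0 + 1(39.9) = 39.9
  D: 74.2 (inert)

39.9 mol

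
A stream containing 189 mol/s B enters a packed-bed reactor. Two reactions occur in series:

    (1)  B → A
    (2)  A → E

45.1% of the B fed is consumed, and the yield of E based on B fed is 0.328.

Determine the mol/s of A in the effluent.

Conversion of B: B consumed = 1ξ₁ = 0.451 × 189 → ξ₁ = 85.24 mol/s.
Yield of E: 1ξ₂ / 189 = 0.328 → ξ₂ = 61.99 mol/s.
Outlet amounts (n = n₀ + Σ ν·ξ):
  B: 189 − 1(85.24) = 103.8
  A: 0 + 1(85.24) − 1(61.99) = 23.25
  E: 0 + 1(61.99) = 61.99

23.2 mol/s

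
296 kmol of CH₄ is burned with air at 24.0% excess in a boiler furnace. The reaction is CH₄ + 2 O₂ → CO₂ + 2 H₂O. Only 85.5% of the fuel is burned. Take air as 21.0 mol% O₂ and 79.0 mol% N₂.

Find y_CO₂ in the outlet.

Stoichiometric O₂ = 2 × 296 = 592 kmol; O₂ fed = 592 × 1.240 = 734.1 kmol.
N₂ fed = 734.1 × 79/21 = 2762 kmol.
Fuel reacted = 0.855 × 296 → ξ = 253.1 kmol.
Outlet (n = n₀ + ν ξ):
  CH₄: 296 − 1(253.1) = 42.92
  O₂: 734.1 − 2(253.1) = 227.9
  N₂: 2762 (inert)
  CO₂: 0 + 1(253.1) = 253.1
  H₂O: 0 + 2(253.1) = 506.2
Total out = 3792 kmol; y_CO₂ = 253.1 / 3792 = 0.06675.

0.0667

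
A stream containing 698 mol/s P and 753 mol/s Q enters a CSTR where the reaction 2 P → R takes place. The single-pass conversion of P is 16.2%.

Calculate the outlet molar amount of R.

56.5 mol/s

P reacted = 0.162 × 698 = 113.1 mol/s; ν_P = −2, so ξ = 113.1/2 = 56.54 mol/s.
Outlet amounts (n = n₀ + ν ξ):
  P: 698 − 2(56.54) = 584.9
  R: 0 + 1(56.54) = 56.54
  Q: 753 (inert)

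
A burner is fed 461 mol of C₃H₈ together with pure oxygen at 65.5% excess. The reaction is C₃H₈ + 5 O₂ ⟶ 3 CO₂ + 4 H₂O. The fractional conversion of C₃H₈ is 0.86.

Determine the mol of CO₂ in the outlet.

Stoichiometric O₂ = 5 × 461 = 2305 mol; O₂ fed = 2305 × 1.655 = 3815 mol.
Fuel reacted = 0.86 × 461 → ξ = 396.5 mol.
Outlet (n = n₀ + ν ξ):
  C₃H₈: 461 − 1(396.5) = 64.54
  O₂: 3815 − 5(396.5) = 1832
  CO₂: 0 + 3(396.5) = 1189
  H₂O: 0 + 4(396.5) = 1586

1190 mol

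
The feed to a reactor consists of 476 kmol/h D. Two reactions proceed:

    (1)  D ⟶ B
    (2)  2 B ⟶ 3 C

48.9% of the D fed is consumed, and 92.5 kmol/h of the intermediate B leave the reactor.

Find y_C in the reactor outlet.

0.385

Conversion of D: D consumed = 1ξ₁ = 0.489 × 476 → ξ₁ = 232.8 kmol/h.
B balance: n_B = 0 + 1ξ₁ − 2ξ₂ = 92.5 → ξ₂ = (1·232.8 − 92.5)/2 = 70.13 kmol/h.
Outlet amounts (n = n₀ + Σ ν·ξ):
  D: 476 − 1(232.8) = 243.2
  B: 0 + 1(232.8) − 2(70.13) = 92.5
  C: 0 + 3(70.13) = 210.4
Total out = 546.1 kmol/h; y_C = 210.4 / 546.1 = 0.3852.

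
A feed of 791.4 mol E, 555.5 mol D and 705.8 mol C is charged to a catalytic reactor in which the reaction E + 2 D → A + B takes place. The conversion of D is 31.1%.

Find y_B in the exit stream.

D reacted = 0.311 × 555.5 = 172.8 mol; ν_D = −2, so ξ = 172.8/2 = 86.38 mol.
Outlet amounts (n = n₀ + ν ξ):
  E: 791.4 − 1(86.38) = 705
  D: 555.5 − 2(86.38) = 382.7
  A: 0 + 1(86.38) = 86.38
  B: 0 + 1(86.38) = 86.38
  C: 705.8 (inert)
Total out = 1966 mol; y_B = 86.38 / 1966 = 0.04393.

0.0439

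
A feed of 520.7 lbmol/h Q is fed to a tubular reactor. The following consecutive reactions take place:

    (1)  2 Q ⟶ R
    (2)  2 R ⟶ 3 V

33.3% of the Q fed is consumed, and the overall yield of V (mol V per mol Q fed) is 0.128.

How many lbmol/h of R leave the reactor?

42.3 lbmol/h

Conversion of Q: Q consumed = 2ξ₁ = 0.333 × 520.7 → ξ₁ = 86.7 lbmol/h.
Yield of V: 3ξ₂ / 520.7 = 0.128 → ξ₂ = 22.22 lbmol/h.
Outlet amounts (n = n₀ + Σ ν·ξ):
  Q: 520.7 − 2(86.7) = 347.3
  R: 0 + 1(86.7) − 2(22.22) = 42.26
  V: 0 + 3(22.22) = 66.65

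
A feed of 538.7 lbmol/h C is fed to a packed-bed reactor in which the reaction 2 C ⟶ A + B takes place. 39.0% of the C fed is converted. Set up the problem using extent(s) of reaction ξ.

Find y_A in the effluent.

C reacted = 0.39 × 538.7 = 210.1 lbmol/h; ν_C = −2, so ξ = 210.1/2 = 105 lbmol/h.
Outlet amounts (n = n₀ + ν ξ):
  C: 538.7 − 2(105) = 328.6
  A: 0 + 1(105) = 105
  B: 0 + 1(105) = 105
Total out = 538.7 lbmol/h; y_A = 105 / 538.7 = 0.195.

0.195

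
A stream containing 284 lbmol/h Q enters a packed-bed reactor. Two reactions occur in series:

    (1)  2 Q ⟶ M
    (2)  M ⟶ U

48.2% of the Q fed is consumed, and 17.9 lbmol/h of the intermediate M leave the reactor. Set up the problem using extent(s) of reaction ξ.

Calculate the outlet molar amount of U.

50.5 lbmol/h

Conversion of Q: Q consumed = 2ξ₁ = 0.482 × 284 → ξ₁ = 68.44 lbmol/h.
M balance: n_M = 0 + 1ξ₁ − 1ξ₂ = 17.9 → ξ₂ = (1·68.44 − 17.9)/1 = 50.54 lbmol/h.
Outlet amounts (n = n₀ + Σ ν·ξ):
  Q: 284 − 2(68.44) = 147.1
  M: 0 + 1(68.44) − 1(50.54) = 17.9
  U: 0 + 1(50.54) = 50.54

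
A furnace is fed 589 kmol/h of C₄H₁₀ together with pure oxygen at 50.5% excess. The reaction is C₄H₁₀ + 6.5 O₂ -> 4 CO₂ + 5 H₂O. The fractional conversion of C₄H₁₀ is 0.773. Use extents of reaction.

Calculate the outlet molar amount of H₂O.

2280 kmol/h

Stoichiometric O₂ = 6.5 × 589 = 3828 kmol/h; O₂ fed = 3828 × 1.505 = 5762 kmol/h.
Fuel reacted = 0.773 × 589 → ξ = 455.3 kmol/h.
Outlet (n = n₀ + ν ξ):
  C₄H₁₀: 589 − 1(455.3) = 133.7
  O₂: 5762 − 6.5(455.3) = 2802
  CO₂: 0 + 4(455.3) = 1821
  H₂O: 0 + 5(455.3) = 2276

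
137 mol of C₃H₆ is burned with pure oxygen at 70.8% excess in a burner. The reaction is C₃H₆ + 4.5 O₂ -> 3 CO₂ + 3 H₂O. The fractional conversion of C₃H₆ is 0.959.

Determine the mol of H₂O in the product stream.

Stoichiometric O₂ = 4.5 × 137 = 616.5 mol; O₂ fed = 616.5 × 1.708 = 1053 mol.
Fuel reacted = 0.959 × 137 → ξ = 131.4 mol.
Outlet (n = n₀ + ν ξ):
  C₃H₆: 137 − 1(131.4) = 5.617
  O₂: 1053 − 4.5(131.4) = 461.8
  CO₂: 0 + 3(131.4) = 394.1
  H₂O: 0 + 3(131.4) = 394.1

394 mol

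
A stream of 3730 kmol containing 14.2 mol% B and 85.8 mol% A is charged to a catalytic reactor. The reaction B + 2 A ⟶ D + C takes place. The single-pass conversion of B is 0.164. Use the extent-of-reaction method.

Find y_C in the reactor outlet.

0.0238

B reacted = 0.164 × 529.7 = 86.86 kmol; ν_B = −1, so ξ = 86.86/1 = 86.86 kmol.
Outlet amounts (n = n₀ + ν ξ):
  B: 529.7 − 1(86.86) = 442.8
  A: 3200 − 2(86.86) = 3027
  D: 0 + 1(86.86) = 86.86
  C: 0 + 1(86.86) = 86.86
Total out = 3643 kmol; y_C = 86.86 / 3643 = 0.02384.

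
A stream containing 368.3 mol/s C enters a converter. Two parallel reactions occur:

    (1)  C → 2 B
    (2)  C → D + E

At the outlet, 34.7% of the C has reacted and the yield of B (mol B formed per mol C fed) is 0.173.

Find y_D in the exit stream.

Yield of B: 2ξ₁ / 368.3 = 0.173 → ξ₁ = 31.86 mol/s.
Conversion of C: 1ξ₁ + 1ξ₂ = 0.347 × 368.3 = 127.8 → ξ₂ = 95.94 mol/s.
Outlet amounts (n = n₀ + Σ ν·ξ):
  C: 368.3 − 1(31.86) − 1(95.94) = 240.5
  B: 0 + 2(31.86) = 63.72
  D: 0 + 1(95.94) = 95.94
  E: 0 + 1(95.94) = 95.94
Total out = 496.1 mol/s; y_D = 95.94 / 496.1 = 0.1934.

0.193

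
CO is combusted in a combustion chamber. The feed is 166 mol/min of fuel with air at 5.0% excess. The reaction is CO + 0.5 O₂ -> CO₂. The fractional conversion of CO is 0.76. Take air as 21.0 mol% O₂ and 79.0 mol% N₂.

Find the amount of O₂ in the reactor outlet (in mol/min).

Stoichiometric O₂ = 0.5 × 166 = 83 mol/min; O₂ fed = 83 × 1.050 = 87.15 mol/min.
N₂ fed = 87.15 × 79/21 = 327.9 mol/min.
Fuel reacted = 0.76 × 166 → ξ = 126.2 mol/min.
Outlet (n = n₀ + ν ξ):
  CO: 166 − 1(126.2) = 39.84
  O₂: 87.15 − 0.5(126.2) = 24.07
  N₂: 327.9 (inert)
  CO₂: 0 + 1(126.2) = 126.2

24.1 mol/min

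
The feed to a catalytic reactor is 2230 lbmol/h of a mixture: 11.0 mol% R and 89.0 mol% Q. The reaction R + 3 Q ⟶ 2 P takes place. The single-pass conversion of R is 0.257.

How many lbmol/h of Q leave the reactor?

R reacted = 0.257 × 245.3 = 63.04 lbmol/h; ν_R = −1, so ξ = 63.04/1 = 63.04 lbmol/h.
Outlet amounts (n = n₀ + ν ξ):
  R: 245.3 − 1(63.04) = 182.3
  Q: 1985 − 3(63.04) = 1796
  P: 0 + 2(63.04) = 126.1

1800 lbmol/h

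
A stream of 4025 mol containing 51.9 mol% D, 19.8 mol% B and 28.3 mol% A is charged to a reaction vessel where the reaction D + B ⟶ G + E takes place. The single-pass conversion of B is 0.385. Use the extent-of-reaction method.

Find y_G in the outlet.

B reacted = 0.385 × 797 = 306.8 mol; ν_B = −1, so ξ = 306.8/1 = 306.8 mol.
Outlet amounts (n = n₀ + ν ξ):
  D: 2089 − 1(306.8) = 1782
  B: 797 − 1(306.8) = 490.1
  G: 0 + 1(306.8) = 306.8
  E: 0 + 1(306.8) = 306.8
  A: 1139 (inert)
Total out = 4025 mol; y_G = 306.8 / 4025 = 0.07623.

0.0762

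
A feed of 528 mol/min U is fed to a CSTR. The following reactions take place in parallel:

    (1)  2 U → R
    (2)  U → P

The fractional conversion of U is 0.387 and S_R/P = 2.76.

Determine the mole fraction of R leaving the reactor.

Conversion of U: U consumed = 0.387 × 528 = 204.3 mol/min = 2ξ₁ + 1ξ₂.
Selectivity: 1ξ₁ / (1ξ₂) = 2.76 → ξ₁ = 2.76 ξ₂.
Substitute: (2·2.76 + 1) ξ₂ = 204.3 → ξ₂ = 31.34 mol/min, ξ₁ = 86.5 mol/min.
Outlet amounts (n = n₀ + Σ ν·ξ):
  U: 528 − 2(86.5) − 1(31.34) = 323.7
  R: 0 + 1(86.5) = 86.5
  P: 0 + 1(31.34) = 31.34
Total out = 441.5 mol/min; y_R = 86.5 / 441.5 = 0.1959.

0.196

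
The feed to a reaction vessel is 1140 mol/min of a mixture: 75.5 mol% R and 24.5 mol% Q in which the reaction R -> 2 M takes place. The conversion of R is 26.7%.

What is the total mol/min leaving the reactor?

1370 mol/min

R reacted = 0.267 × 860.7 = 229.8 mol/min; ν_R = −1, so ξ = 229.8/1 = 229.8 mol/min.
Outlet amounts (n = n₀ + ν ξ):
  R: 860.7 − 1(229.8) = 630.9
  M: 0 + 2(229.8) = 459.6
  Q: 279.3 (inert)
Total out = 630.9 + 459.6 + 279.3 = 1370 mol/min.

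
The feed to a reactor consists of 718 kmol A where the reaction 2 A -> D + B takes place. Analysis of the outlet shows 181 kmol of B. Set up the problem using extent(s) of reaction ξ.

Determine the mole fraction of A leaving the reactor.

0.496

For B: n = n₀ + 1ξ → 181 = 0 + 1ξ, giving ξ = 181 kmol.
Outlet amounts (n = n₀ + ν ξ):
  A: 718 − 2(181) = 356
  D: 0 + 1(181) = 181
  B: 0 + 1(181) = 181
Total out = 718 kmol; y_A = 356 / 718 = 0.4958.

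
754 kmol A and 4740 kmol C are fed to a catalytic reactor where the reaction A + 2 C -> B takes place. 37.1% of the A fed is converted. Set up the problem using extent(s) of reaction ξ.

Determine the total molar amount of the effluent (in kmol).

4930 kmol

A reacted = 0.371 × 754 = 279.7 kmol; ν_A = −1, so ξ = 279.7/1 = 279.7 kmol.
Outlet amounts (n = n₀ + ν ξ):
  A: 754 − 1(279.7) = 474.3
  C: 4740 − 2(279.7) = 4181
  B: 0 + 1(279.7) = 279.7
Total out = 474.3 + 4181 + 279.7 = 4935 kmol.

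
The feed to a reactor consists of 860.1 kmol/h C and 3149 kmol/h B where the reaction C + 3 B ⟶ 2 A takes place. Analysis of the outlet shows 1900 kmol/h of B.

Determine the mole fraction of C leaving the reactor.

For B: n = n₀ − 3ξ → 1900 = 3149 − 3ξ, giving ξ = 416.3 kmol/h.
Outlet amounts (n = n₀ + ν ξ):
  C: 860.1 − 1(416.3) = 443.8
  B: 3149 − 3(416.3) = 1900
  A: 0 + 2(416.3) = 832.7
Total out = 3176 kmol/h; y_C = 443.8 / 3176 = 0.1397.

0.14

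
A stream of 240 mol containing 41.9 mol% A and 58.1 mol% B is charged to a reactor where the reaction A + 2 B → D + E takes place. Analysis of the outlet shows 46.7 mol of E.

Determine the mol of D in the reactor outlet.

For E: n = n₀ + 1ξ → 46.7 = 0 + 1ξ, giving ξ = 46.7 mol.
Outlet amounts (n = n₀ + ν ξ):
  A: 100.6 − 1(46.7) = 53.86
  B: 139.4 − 2(46.7) = 46.04
  D: 0 + 1(46.7) = 46.7
  E: 0 + 1(46.7) = 46.7

46.7 mol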